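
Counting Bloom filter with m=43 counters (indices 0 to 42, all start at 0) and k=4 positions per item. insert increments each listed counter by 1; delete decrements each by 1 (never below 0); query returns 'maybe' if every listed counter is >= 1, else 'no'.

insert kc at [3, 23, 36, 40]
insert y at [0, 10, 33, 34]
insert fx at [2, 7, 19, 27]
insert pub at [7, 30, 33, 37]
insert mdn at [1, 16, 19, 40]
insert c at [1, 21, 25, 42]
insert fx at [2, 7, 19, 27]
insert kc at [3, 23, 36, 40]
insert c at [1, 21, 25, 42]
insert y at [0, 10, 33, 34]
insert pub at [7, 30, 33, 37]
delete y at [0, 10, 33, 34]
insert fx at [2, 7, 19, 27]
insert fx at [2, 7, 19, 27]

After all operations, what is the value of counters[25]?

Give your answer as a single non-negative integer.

Answer: 2

Derivation:
Step 1: insert kc at [3, 23, 36, 40] -> counters=[0,0,0,1,0,0,0,0,0,0,0,0,0,0,0,0,0,0,0,0,0,0,0,1,0,0,0,0,0,0,0,0,0,0,0,0,1,0,0,0,1,0,0]
Step 2: insert y at [0, 10, 33, 34] -> counters=[1,0,0,1,0,0,0,0,0,0,1,0,0,0,0,0,0,0,0,0,0,0,0,1,0,0,0,0,0,0,0,0,0,1,1,0,1,0,0,0,1,0,0]
Step 3: insert fx at [2, 7, 19, 27] -> counters=[1,0,1,1,0,0,0,1,0,0,1,0,0,0,0,0,0,0,0,1,0,0,0,1,0,0,0,1,0,0,0,0,0,1,1,0,1,0,0,0,1,0,0]
Step 4: insert pub at [7, 30, 33, 37] -> counters=[1,0,1,1,0,0,0,2,0,0,1,0,0,0,0,0,0,0,0,1,0,0,0,1,0,0,0,1,0,0,1,0,0,2,1,0,1,1,0,0,1,0,0]
Step 5: insert mdn at [1, 16, 19, 40] -> counters=[1,1,1,1,0,0,0,2,0,0,1,0,0,0,0,0,1,0,0,2,0,0,0,1,0,0,0,1,0,0,1,0,0,2,1,0,1,1,0,0,2,0,0]
Step 6: insert c at [1, 21, 25, 42] -> counters=[1,2,1,1,0,0,0,2,0,0,1,0,0,0,0,0,1,0,0,2,0,1,0,1,0,1,0,1,0,0,1,0,0,2,1,0,1,1,0,0,2,0,1]
Step 7: insert fx at [2, 7, 19, 27] -> counters=[1,2,2,1,0,0,0,3,0,0,1,0,0,0,0,0,1,0,0,3,0,1,0,1,0,1,0,2,0,0,1,0,0,2,1,0,1,1,0,0,2,0,1]
Step 8: insert kc at [3, 23, 36, 40] -> counters=[1,2,2,2,0,0,0,3,0,0,1,0,0,0,0,0,1,0,0,3,0,1,0,2,0,1,0,2,0,0,1,0,0,2,1,0,2,1,0,0,3,0,1]
Step 9: insert c at [1, 21, 25, 42] -> counters=[1,3,2,2,0,0,0,3,0,0,1,0,0,0,0,0,1,0,0,3,0,2,0,2,0,2,0,2,0,0,1,0,0,2,1,0,2,1,0,0,3,0,2]
Step 10: insert y at [0, 10, 33, 34] -> counters=[2,3,2,2,0,0,0,3,0,0,2,0,0,0,0,0,1,0,0,3,0,2,0,2,0,2,0,2,0,0,1,0,0,3,2,0,2,1,0,0,3,0,2]
Step 11: insert pub at [7, 30, 33, 37] -> counters=[2,3,2,2,0,0,0,4,0,0,2,0,0,0,0,0,1,0,0,3,0,2,0,2,0,2,0,2,0,0,2,0,0,4,2,0,2,2,0,0,3,0,2]
Step 12: delete y at [0, 10, 33, 34] -> counters=[1,3,2,2,0,0,0,4,0,0,1,0,0,0,0,0,1,0,0,3,0,2,0,2,0,2,0,2,0,0,2,0,0,3,1,0,2,2,0,0,3,0,2]
Step 13: insert fx at [2, 7, 19, 27] -> counters=[1,3,3,2,0,0,0,5,0,0,1,0,0,0,0,0,1,0,0,4,0,2,0,2,0,2,0,3,0,0,2,0,0,3,1,0,2,2,0,0,3,0,2]
Step 14: insert fx at [2, 7, 19, 27] -> counters=[1,3,4,2,0,0,0,6,0,0,1,0,0,0,0,0,1,0,0,5,0,2,0,2,0,2,0,4,0,0,2,0,0,3,1,0,2,2,0,0,3,0,2]
Final counters=[1,3,4,2,0,0,0,6,0,0,1,0,0,0,0,0,1,0,0,5,0,2,0,2,0,2,0,4,0,0,2,0,0,3,1,0,2,2,0,0,3,0,2] -> counters[25]=2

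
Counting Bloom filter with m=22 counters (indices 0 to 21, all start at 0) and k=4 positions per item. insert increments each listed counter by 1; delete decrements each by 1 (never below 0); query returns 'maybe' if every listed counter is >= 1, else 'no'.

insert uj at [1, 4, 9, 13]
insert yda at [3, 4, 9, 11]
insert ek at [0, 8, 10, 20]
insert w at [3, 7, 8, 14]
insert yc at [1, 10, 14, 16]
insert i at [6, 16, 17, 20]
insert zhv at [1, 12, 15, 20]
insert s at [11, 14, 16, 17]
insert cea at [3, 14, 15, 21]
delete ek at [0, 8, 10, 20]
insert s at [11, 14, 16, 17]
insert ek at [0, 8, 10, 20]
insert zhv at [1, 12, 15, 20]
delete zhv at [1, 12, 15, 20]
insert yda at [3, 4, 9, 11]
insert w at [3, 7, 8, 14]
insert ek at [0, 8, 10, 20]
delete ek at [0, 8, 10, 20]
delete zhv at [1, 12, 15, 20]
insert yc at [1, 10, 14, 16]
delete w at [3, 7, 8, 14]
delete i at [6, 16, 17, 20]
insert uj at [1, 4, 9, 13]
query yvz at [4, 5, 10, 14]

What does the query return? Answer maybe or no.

Step 1: insert uj at [1, 4, 9, 13] -> counters=[0,1,0,0,1,0,0,0,0,1,0,0,0,1,0,0,0,0,0,0,0,0]
Step 2: insert yda at [3, 4, 9, 11] -> counters=[0,1,0,1,2,0,0,0,0,2,0,1,0,1,0,0,0,0,0,0,0,0]
Step 3: insert ek at [0, 8, 10, 20] -> counters=[1,1,0,1,2,0,0,0,1,2,1,1,0,1,0,0,0,0,0,0,1,0]
Step 4: insert w at [3, 7, 8, 14] -> counters=[1,1,0,2,2,0,0,1,2,2,1,1,0,1,1,0,0,0,0,0,1,0]
Step 5: insert yc at [1, 10, 14, 16] -> counters=[1,2,0,2,2,0,0,1,2,2,2,1,0,1,2,0,1,0,0,0,1,0]
Step 6: insert i at [6, 16, 17, 20] -> counters=[1,2,0,2,2,0,1,1,2,2,2,1,0,1,2,0,2,1,0,0,2,0]
Step 7: insert zhv at [1, 12, 15, 20] -> counters=[1,3,0,2,2,0,1,1,2,2,2,1,1,1,2,1,2,1,0,0,3,0]
Step 8: insert s at [11, 14, 16, 17] -> counters=[1,3,0,2,2,0,1,1,2,2,2,2,1,1,3,1,3,2,0,0,3,0]
Step 9: insert cea at [3, 14, 15, 21] -> counters=[1,3,0,3,2,0,1,1,2,2,2,2,1,1,4,2,3,2,0,0,3,1]
Step 10: delete ek at [0, 8, 10, 20] -> counters=[0,3,0,3,2,0,1,1,1,2,1,2,1,1,4,2,3,2,0,0,2,1]
Step 11: insert s at [11, 14, 16, 17] -> counters=[0,3,0,3,2,0,1,1,1,2,1,3,1,1,5,2,4,3,0,0,2,1]
Step 12: insert ek at [0, 8, 10, 20] -> counters=[1,3,0,3,2,0,1,1,2,2,2,3,1,1,5,2,4,3,0,0,3,1]
Step 13: insert zhv at [1, 12, 15, 20] -> counters=[1,4,0,3,2,0,1,1,2,2,2,3,2,1,5,3,4,3,0,0,4,1]
Step 14: delete zhv at [1, 12, 15, 20] -> counters=[1,3,0,3,2,0,1,1,2,2,2,3,1,1,5,2,4,3,0,0,3,1]
Step 15: insert yda at [3, 4, 9, 11] -> counters=[1,3,0,4,3,0,1,1,2,3,2,4,1,1,5,2,4,3,0,0,3,1]
Step 16: insert w at [3, 7, 8, 14] -> counters=[1,3,0,5,3,0,1,2,3,3,2,4,1,1,6,2,4,3,0,0,3,1]
Step 17: insert ek at [0, 8, 10, 20] -> counters=[2,3,0,5,3,0,1,2,4,3,3,4,1,1,6,2,4,3,0,0,4,1]
Step 18: delete ek at [0, 8, 10, 20] -> counters=[1,3,0,5,3,0,1,2,3,3,2,4,1,1,6,2,4,3,0,0,3,1]
Step 19: delete zhv at [1, 12, 15, 20] -> counters=[1,2,0,5,3,0,1,2,3,3,2,4,0,1,6,1,4,3,0,0,2,1]
Step 20: insert yc at [1, 10, 14, 16] -> counters=[1,3,0,5,3,0,1,2,3,3,3,4,0,1,7,1,5,3,0,0,2,1]
Step 21: delete w at [3, 7, 8, 14] -> counters=[1,3,0,4,3,0,1,1,2,3,3,4,0,1,6,1,5,3,0,0,2,1]
Step 22: delete i at [6, 16, 17, 20] -> counters=[1,3,0,4,3,0,0,1,2,3,3,4,0,1,6,1,4,2,0,0,1,1]
Step 23: insert uj at [1, 4, 9, 13] -> counters=[1,4,0,4,4,0,0,1,2,4,3,4,0,2,6,1,4,2,0,0,1,1]
Query yvz: check counters[4]=4 counters[5]=0 counters[10]=3 counters[14]=6 -> no

Answer: no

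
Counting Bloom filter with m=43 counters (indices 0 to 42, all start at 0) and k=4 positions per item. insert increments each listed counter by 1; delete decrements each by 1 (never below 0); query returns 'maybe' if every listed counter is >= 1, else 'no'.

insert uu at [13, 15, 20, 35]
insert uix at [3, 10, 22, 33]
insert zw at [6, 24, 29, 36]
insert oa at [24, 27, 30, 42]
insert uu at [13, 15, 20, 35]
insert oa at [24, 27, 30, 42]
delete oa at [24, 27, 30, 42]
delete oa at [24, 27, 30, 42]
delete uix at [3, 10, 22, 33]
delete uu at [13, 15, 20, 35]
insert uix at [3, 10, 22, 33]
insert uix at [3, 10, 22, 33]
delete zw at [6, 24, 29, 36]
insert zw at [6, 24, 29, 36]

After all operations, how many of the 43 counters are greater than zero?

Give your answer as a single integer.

Answer: 12

Derivation:
Step 1: insert uu at [13, 15, 20, 35] -> counters=[0,0,0,0,0,0,0,0,0,0,0,0,0,1,0,1,0,0,0,0,1,0,0,0,0,0,0,0,0,0,0,0,0,0,0,1,0,0,0,0,0,0,0]
Step 2: insert uix at [3, 10, 22, 33] -> counters=[0,0,0,1,0,0,0,0,0,0,1,0,0,1,0,1,0,0,0,0,1,0,1,0,0,0,0,0,0,0,0,0,0,1,0,1,0,0,0,0,0,0,0]
Step 3: insert zw at [6, 24, 29, 36] -> counters=[0,0,0,1,0,0,1,0,0,0,1,0,0,1,0,1,0,0,0,0,1,0,1,0,1,0,0,0,0,1,0,0,0,1,0,1,1,0,0,0,0,0,0]
Step 4: insert oa at [24, 27, 30, 42] -> counters=[0,0,0,1,0,0,1,0,0,0,1,0,0,1,0,1,0,0,0,0,1,0,1,0,2,0,0,1,0,1,1,0,0,1,0,1,1,0,0,0,0,0,1]
Step 5: insert uu at [13, 15, 20, 35] -> counters=[0,0,0,1,0,0,1,0,0,0,1,0,0,2,0,2,0,0,0,0,2,0,1,0,2,0,0,1,0,1,1,0,0,1,0,2,1,0,0,0,0,0,1]
Step 6: insert oa at [24, 27, 30, 42] -> counters=[0,0,0,1,0,0,1,0,0,0,1,0,0,2,0,2,0,0,0,0,2,0,1,0,3,0,0,2,0,1,2,0,0,1,0,2,1,0,0,0,0,0,2]
Step 7: delete oa at [24, 27, 30, 42] -> counters=[0,0,0,1,0,0,1,0,0,0,1,0,0,2,0,2,0,0,0,0,2,0,1,0,2,0,0,1,0,1,1,0,0,1,0,2,1,0,0,0,0,0,1]
Step 8: delete oa at [24, 27, 30, 42] -> counters=[0,0,0,1,0,0,1,0,0,0,1,0,0,2,0,2,0,0,0,0,2,0,1,0,1,0,0,0,0,1,0,0,0,1,0,2,1,0,0,0,0,0,0]
Step 9: delete uix at [3, 10, 22, 33] -> counters=[0,0,0,0,0,0,1,0,0,0,0,0,0,2,0,2,0,0,0,0,2,0,0,0,1,0,0,0,0,1,0,0,0,0,0,2,1,0,0,0,0,0,0]
Step 10: delete uu at [13, 15, 20, 35] -> counters=[0,0,0,0,0,0,1,0,0,0,0,0,0,1,0,1,0,0,0,0,1,0,0,0,1,0,0,0,0,1,0,0,0,0,0,1,1,0,0,0,0,0,0]
Step 11: insert uix at [3, 10, 22, 33] -> counters=[0,0,0,1,0,0,1,0,0,0,1,0,0,1,0,1,0,0,0,0,1,0,1,0,1,0,0,0,0,1,0,0,0,1,0,1,1,0,0,0,0,0,0]
Step 12: insert uix at [3, 10, 22, 33] -> counters=[0,0,0,2,0,0,1,0,0,0,2,0,0,1,0,1,0,0,0,0,1,0,2,0,1,0,0,0,0,1,0,0,0,2,0,1,1,0,0,0,0,0,0]
Step 13: delete zw at [6, 24, 29, 36] -> counters=[0,0,0,2,0,0,0,0,0,0,2,0,0,1,0,1,0,0,0,0,1,0,2,0,0,0,0,0,0,0,0,0,0,2,0,1,0,0,0,0,0,0,0]
Step 14: insert zw at [6, 24, 29, 36] -> counters=[0,0,0,2,0,0,1,0,0,0,2,0,0,1,0,1,0,0,0,0,1,0,2,0,1,0,0,0,0,1,0,0,0,2,0,1,1,0,0,0,0,0,0]
Final counters=[0,0,0,2,0,0,1,0,0,0,2,0,0,1,0,1,0,0,0,0,1,0,2,0,1,0,0,0,0,1,0,0,0,2,0,1,1,0,0,0,0,0,0] -> 12 nonzero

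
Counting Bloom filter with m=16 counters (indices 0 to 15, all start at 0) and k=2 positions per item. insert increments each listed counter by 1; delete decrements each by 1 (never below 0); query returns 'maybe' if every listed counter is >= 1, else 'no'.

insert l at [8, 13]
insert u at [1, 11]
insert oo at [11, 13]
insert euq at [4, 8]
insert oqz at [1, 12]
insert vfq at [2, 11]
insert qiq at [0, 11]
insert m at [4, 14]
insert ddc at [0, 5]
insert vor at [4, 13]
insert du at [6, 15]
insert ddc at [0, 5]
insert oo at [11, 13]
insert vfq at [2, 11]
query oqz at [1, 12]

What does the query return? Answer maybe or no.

Answer: maybe

Derivation:
Step 1: insert l at [8, 13] -> counters=[0,0,0,0,0,0,0,0,1,0,0,0,0,1,0,0]
Step 2: insert u at [1, 11] -> counters=[0,1,0,0,0,0,0,0,1,0,0,1,0,1,0,0]
Step 3: insert oo at [11, 13] -> counters=[0,1,0,0,0,0,0,0,1,0,0,2,0,2,0,0]
Step 4: insert euq at [4, 8] -> counters=[0,1,0,0,1,0,0,0,2,0,0,2,0,2,0,0]
Step 5: insert oqz at [1, 12] -> counters=[0,2,0,0,1,0,0,0,2,0,0,2,1,2,0,0]
Step 6: insert vfq at [2, 11] -> counters=[0,2,1,0,1,0,0,0,2,0,0,3,1,2,0,0]
Step 7: insert qiq at [0, 11] -> counters=[1,2,1,0,1,0,0,0,2,0,0,4,1,2,0,0]
Step 8: insert m at [4, 14] -> counters=[1,2,1,0,2,0,0,0,2,0,0,4,1,2,1,0]
Step 9: insert ddc at [0, 5] -> counters=[2,2,1,0,2,1,0,0,2,0,0,4,1,2,1,0]
Step 10: insert vor at [4, 13] -> counters=[2,2,1,0,3,1,0,0,2,0,0,4,1,3,1,0]
Step 11: insert du at [6, 15] -> counters=[2,2,1,0,3,1,1,0,2,0,0,4,1,3,1,1]
Step 12: insert ddc at [0, 5] -> counters=[3,2,1,0,3,2,1,0,2,0,0,4,1,3,1,1]
Step 13: insert oo at [11, 13] -> counters=[3,2,1,0,3,2,1,0,2,0,0,5,1,4,1,1]
Step 14: insert vfq at [2, 11] -> counters=[3,2,2,0,3,2,1,0,2,0,0,6,1,4,1,1]
Query oqz: check counters[1]=2 counters[12]=1 -> maybe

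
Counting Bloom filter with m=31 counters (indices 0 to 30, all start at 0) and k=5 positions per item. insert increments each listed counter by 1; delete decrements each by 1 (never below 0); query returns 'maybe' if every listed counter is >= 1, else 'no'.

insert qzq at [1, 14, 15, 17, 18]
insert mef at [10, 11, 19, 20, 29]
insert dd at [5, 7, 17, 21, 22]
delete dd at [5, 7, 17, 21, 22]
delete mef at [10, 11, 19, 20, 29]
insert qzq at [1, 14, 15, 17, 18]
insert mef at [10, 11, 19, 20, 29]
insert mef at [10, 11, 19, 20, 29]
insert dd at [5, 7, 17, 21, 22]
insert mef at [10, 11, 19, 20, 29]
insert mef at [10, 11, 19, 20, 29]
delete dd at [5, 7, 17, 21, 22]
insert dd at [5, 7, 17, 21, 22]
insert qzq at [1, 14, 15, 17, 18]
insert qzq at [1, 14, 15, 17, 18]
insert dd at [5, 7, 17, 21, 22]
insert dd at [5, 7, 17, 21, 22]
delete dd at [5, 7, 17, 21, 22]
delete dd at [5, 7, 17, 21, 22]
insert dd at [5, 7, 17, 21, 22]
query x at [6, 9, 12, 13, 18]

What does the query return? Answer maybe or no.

Answer: no

Derivation:
Step 1: insert qzq at [1, 14, 15, 17, 18] -> counters=[0,1,0,0,0,0,0,0,0,0,0,0,0,0,1,1,0,1,1,0,0,0,0,0,0,0,0,0,0,0,0]
Step 2: insert mef at [10, 11, 19, 20, 29] -> counters=[0,1,0,0,0,0,0,0,0,0,1,1,0,0,1,1,0,1,1,1,1,0,0,0,0,0,0,0,0,1,0]
Step 3: insert dd at [5, 7, 17, 21, 22] -> counters=[0,1,0,0,0,1,0,1,0,0,1,1,0,0,1,1,0,2,1,1,1,1,1,0,0,0,0,0,0,1,0]
Step 4: delete dd at [5, 7, 17, 21, 22] -> counters=[0,1,0,0,0,0,0,0,0,0,1,1,0,0,1,1,0,1,1,1,1,0,0,0,0,0,0,0,0,1,0]
Step 5: delete mef at [10, 11, 19, 20, 29] -> counters=[0,1,0,0,0,0,0,0,0,0,0,0,0,0,1,1,0,1,1,0,0,0,0,0,0,0,0,0,0,0,0]
Step 6: insert qzq at [1, 14, 15, 17, 18] -> counters=[0,2,0,0,0,0,0,0,0,0,0,0,0,0,2,2,0,2,2,0,0,0,0,0,0,0,0,0,0,0,0]
Step 7: insert mef at [10, 11, 19, 20, 29] -> counters=[0,2,0,0,0,0,0,0,0,0,1,1,0,0,2,2,0,2,2,1,1,0,0,0,0,0,0,0,0,1,0]
Step 8: insert mef at [10, 11, 19, 20, 29] -> counters=[0,2,0,0,0,0,0,0,0,0,2,2,0,0,2,2,0,2,2,2,2,0,0,0,0,0,0,0,0,2,0]
Step 9: insert dd at [5, 7, 17, 21, 22] -> counters=[0,2,0,0,0,1,0,1,0,0,2,2,0,0,2,2,0,3,2,2,2,1,1,0,0,0,0,0,0,2,0]
Step 10: insert mef at [10, 11, 19, 20, 29] -> counters=[0,2,0,0,0,1,0,1,0,0,3,3,0,0,2,2,0,3,2,3,3,1,1,0,0,0,0,0,0,3,0]
Step 11: insert mef at [10, 11, 19, 20, 29] -> counters=[0,2,0,0,0,1,0,1,0,0,4,4,0,0,2,2,0,3,2,4,4,1,1,0,0,0,0,0,0,4,0]
Step 12: delete dd at [5, 7, 17, 21, 22] -> counters=[0,2,0,0,0,0,0,0,0,0,4,4,0,0,2,2,0,2,2,4,4,0,0,0,0,0,0,0,0,4,0]
Step 13: insert dd at [5, 7, 17, 21, 22] -> counters=[0,2,0,0,0,1,0,1,0,0,4,4,0,0,2,2,0,3,2,4,4,1,1,0,0,0,0,0,0,4,0]
Step 14: insert qzq at [1, 14, 15, 17, 18] -> counters=[0,3,0,0,0,1,0,1,0,0,4,4,0,0,3,3,0,4,3,4,4,1,1,0,0,0,0,0,0,4,0]
Step 15: insert qzq at [1, 14, 15, 17, 18] -> counters=[0,4,0,0,0,1,0,1,0,0,4,4,0,0,4,4,0,5,4,4,4,1,1,0,0,0,0,0,0,4,0]
Step 16: insert dd at [5, 7, 17, 21, 22] -> counters=[0,4,0,0,0,2,0,2,0,0,4,4,0,0,4,4,0,6,4,4,4,2,2,0,0,0,0,0,0,4,0]
Step 17: insert dd at [5, 7, 17, 21, 22] -> counters=[0,4,0,0,0,3,0,3,0,0,4,4,0,0,4,4,0,7,4,4,4,3,3,0,0,0,0,0,0,4,0]
Step 18: delete dd at [5, 7, 17, 21, 22] -> counters=[0,4,0,0,0,2,0,2,0,0,4,4,0,0,4,4,0,6,4,4,4,2,2,0,0,0,0,0,0,4,0]
Step 19: delete dd at [5, 7, 17, 21, 22] -> counters=[0,4,0,0,0,1,0,1,0,0,4,4,0,0,4,4,0,5,4,4,4,1,1,0,0,0,0,0,0,4,0]
Step 20: insert dd at [5, 7, 17, 21, 22] -> counters=[0,4,0,0,0,2,0,2,0,0,4,4,0,0,4,4,0,6,4,4,4,2,2,0,0,0,0,0,0,4,0]
Query x: check counters[6]=0 counters[9]=0 counters[12]=0 counters[13]=0 counters[18]=4 -> no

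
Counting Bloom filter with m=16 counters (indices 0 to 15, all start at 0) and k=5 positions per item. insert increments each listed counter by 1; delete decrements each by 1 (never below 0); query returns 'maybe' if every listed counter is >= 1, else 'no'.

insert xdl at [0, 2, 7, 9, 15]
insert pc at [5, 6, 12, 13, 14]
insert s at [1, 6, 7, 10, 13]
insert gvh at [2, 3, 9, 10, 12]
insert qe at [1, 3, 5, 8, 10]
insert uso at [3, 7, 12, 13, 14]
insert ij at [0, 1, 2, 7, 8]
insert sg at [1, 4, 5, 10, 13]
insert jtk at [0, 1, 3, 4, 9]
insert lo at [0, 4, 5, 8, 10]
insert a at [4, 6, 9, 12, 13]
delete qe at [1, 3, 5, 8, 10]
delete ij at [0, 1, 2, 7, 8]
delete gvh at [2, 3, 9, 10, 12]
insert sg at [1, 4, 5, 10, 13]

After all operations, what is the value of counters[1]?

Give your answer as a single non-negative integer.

Step 1: insert xdl at [0, 2, 7, 9, 15] -> counters=[1,0,1,0,0,0,0,1,0,1,0,0,0,0,0,1]
Step 2: insert pc at [5, 6, 12, 13, 14] -> counters=[1,0,1,0,0,1,1,1,0,1,0,0,1,1,1,1]
Step 3: insert s at [1, 6, 7, 10, 13] -> counters=[1,1,1,0,0,1,2,2,0,1,1,0,1,2,1,1]
Step 4: insert gvh at [2, 3, 9, 10, 12] -> counters=[1,1,2,1,0,1,2,2,0,2,2,0,2,2,1,1]
Step 5: insert qe at [1, 3, 5, 8, 10] -> counters=[1,2,2,2,0,2,2,2,1,2,3,0,2,2,1,1]
Step 6: insert uso at [3, 7, 12, 13, 14] -> counters=[1,2,2,3,0,2,2,3,1,2,3,0,3,3,2,1]
Step 7: insert ij at [0, 1, 2, 7, 8] -> counters=[2,3,3,3,0,2,2,4,2,2,3,0,3,3,2,1]
Step 8: insert sg at [1, 4, 5, 10, 13] -> counters=[2,4,3,3,1,3,2,4,2,2,4,0,3,4,2,1]
Step 9: insert jtk at [0, 1, 3, 4, 9] -> counters=[3,5,3,4,2,3,2,4,2,3,4,0,3,4,2,1]
Step 10: insert lo at [0, 4, 5, 8, 10] -> counters=[4,5,3,4,3,4,2,4,3,3,5,0,3,4,2,1]
Step 11: insert a at [4, 6, 9, 12, 13] -> counters=[4,5,3,4,4,4,3,4,3,4,5,0,4,5,2,1]
Step 12: delete qe at [1, 3, 5, 8, 10] -> counters=[4,4,3,3,4,3,3,4,2,4,4,0,4,5,2,1]
Step 13: delete ij at [0, 1, 2, 7, 8] -> counters=[3,3,2,3,4,3,3,3,1,4,4,0,4,5,2,1]
Step 14: delete gvh at [2, 3, 9, 10, 12] -> counters=[3,3,1,2,4,3,3,3,1,3,3,0,3,5,2,1]
Step 15: insert sg at [1, 4, 5, 10, 13] -> counters=[3,4,1,2,5,4,3,3,1,3,4,0,3,6,2,1]
Final counters=[3,4,1,2,5,4,3,3,1,3,4,0,3,6,2,1] -> counters[1]=4

Answer: 4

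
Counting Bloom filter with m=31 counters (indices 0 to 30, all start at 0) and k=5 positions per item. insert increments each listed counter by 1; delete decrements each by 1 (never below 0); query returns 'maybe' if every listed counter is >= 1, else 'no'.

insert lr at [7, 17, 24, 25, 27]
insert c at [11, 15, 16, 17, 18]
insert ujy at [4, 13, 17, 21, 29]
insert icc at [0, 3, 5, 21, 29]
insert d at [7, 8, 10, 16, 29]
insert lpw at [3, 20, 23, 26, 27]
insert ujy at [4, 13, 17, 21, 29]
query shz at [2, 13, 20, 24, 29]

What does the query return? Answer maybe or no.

Step 1: insert lr at [7, 17, 24, 25, 27] -> counters=[0,0,0,0,0,0,0,1,0,0,0,0,0,0,0,0,0,1,0,0,0,0,0,0,1,1,0,1,0,0,0]
Step 2: insert c at [11, 15, 16, 17, 18] -> counters=[0,0,0,0,0,0,0,1,0,0,0,1,0,0,0,1,1,2,1,0,0,0,0,0,1,1,0,1,0,0,0]
Step 3: insert ujy at [4, 13, 17, 21, 29] -> counters=[0,0,0,0,1,0,0,1,0,0,0,1,0,1,0,1,1,3,1,0,0,1,0,0,1,1,0,1,0,1,0]
Step 4: insert icc at [0, 3, 5, 21, 29] -> counters=[1,0,0,1,1,1,0,1,0,0,0,1,0,1,0,1,1,3,1,0,0,2,0,0,1,1,0,1,0,2,0]
Step 5: insert d at [7, 8, 10, 16, 29] -> counters=[1,0,0,1,1,1,0,2,1,0,1,1,0,1,0,1,2,3,1,0,0,2,0,0,1,1,0,1,0,3,0]
Step 6: insert lpw at [3, 20, 23, 26, 27] -> counters=[1,0,0,2,1,1,0,2,1,0,1,1,0,1,0,1,2,3,1,0,1,2,0,1,1,1,1,2,0,3,0]
Step 7: insert ujy at [4, 13, 17, 21, 29] -> counters=[1,0,0,2,2,1,0,2,1,0,1,1,0,2,0,1,2,4,1,0,1,3,0,1,1,1,1,2,0,4,0]
Query shz: check counters[2]=0 counters[13]=2 counters[20]=1 counters[24]=1 counters[29]=4 -> no

Answer: no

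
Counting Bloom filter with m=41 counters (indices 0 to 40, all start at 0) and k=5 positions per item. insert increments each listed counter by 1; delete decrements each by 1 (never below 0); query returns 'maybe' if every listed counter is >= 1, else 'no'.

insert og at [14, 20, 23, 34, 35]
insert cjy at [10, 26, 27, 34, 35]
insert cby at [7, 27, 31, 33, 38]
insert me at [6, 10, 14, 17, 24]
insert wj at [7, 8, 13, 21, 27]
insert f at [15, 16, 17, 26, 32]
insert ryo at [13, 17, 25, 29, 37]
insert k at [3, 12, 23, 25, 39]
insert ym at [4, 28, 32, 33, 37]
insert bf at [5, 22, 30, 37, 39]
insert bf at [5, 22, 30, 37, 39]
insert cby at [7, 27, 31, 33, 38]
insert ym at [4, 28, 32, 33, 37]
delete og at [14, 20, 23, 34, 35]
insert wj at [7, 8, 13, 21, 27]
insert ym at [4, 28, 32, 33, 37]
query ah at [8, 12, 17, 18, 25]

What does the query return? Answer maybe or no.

Answer: no

Derivation:
Step 1: insert og at [14, 20, 23, 34, 35] -> counters=[0,0,0,0,0,0,0,0,0,0,0,0,0,0,1,0,0,0,0,0,1,0,0,1,0,0,0,0,0,0,0,0,0,0,1,1,0,0,0,0,0]
Step 2: insert cjy at [10, 26, 27, 34, 35] -> counters=[0,0,0,0,0,0,0,0,0,0,1,0,0,0,1,0,0,0,0,0,1,0,0,1,0,0,1,1,0,0,0,0,0,0,2,2,0,0,0,0,0]
Step 3: insert cby at [7, 27, 31, 33, 38] -> counters=[0,0,0,0,0,0,0,1,0,0,1,0,0,0,1,0,0,0,0,0,1,0,0,1,0,0,1,2,0,0,0,1,0,1,2,2,0,0,1,0,0]
Step 4: insert me at [6, 10, 14, 17, 24] -> counters=[0,0,0,0,0,0,1,1,0,0,2,0,0,0,2,0,0,1,0,0,1,0,0,1,1,0,1,2,0,0,0,1,0,1,2,2,0,0,1,0,0]
Step 5: insert wj at [7, 8, 13, 21, 27] -> counters=[0,0,0,0,0,0,1,2,1,0,2,0,0,1,2,0,0,1,0,0,1,1,0,1,1,0,1,3,0,0,0,1,0,1,2,2,0,0,1,0,0]
Step 6: insert f at [15, 16, 17, 26, 32] -> counters=[0,0,0,0,0,0,1,2,1,0,2,0,0,1,2,1,1,2,0,0,1,1,0,1,1,0,2,3,0,0,0,1,1,1,2,2,0,0,1,0,0]
Step 7: insert ryo at [13, 17, 25, 29, 37] -> counters=[0,0,0,0,0,0,1,2,1,0,2,0,0,2,2,1,1,3,0,0,1,1,0,1,1,1,2,3,0,1,0,1,1,1,2,2,0,1,1,0,0]
Step 8: insert k at [3, 12, 23, 25, 39] -> counters=[0,0,0,1,0,0,1,2,1,0,2,0,1,2,2,1,1,3,0,0,1,1,0,2,1,2,2,3,0,1,0,1,1,1,2,2,0,1,1,1,0]
Step 9: insert ym at [4, 28, 32, 33, 37] -> counters=[0,0,0,1,1,0,1,2,1,0,2,0,1,2,2,1,1,3,0,0,1,1,0,2,1,2,2,3,1,1,0,1,2,2,2,2,0,2,1,1,0]
Step 10: insert bf at [5, 22, 30, 37, 39] -> counters=[0,0,0,1,1,1,1,2,1,0,2,0,1,2,2,1,1,3,0,0,1,1,1,2,1,2,2,3,1,1,1,1,2,2,2,2,0,3,1,2,0]
Step 11: insert bf at [5, 22, 30, 37, 39] -> counters=[0,0,0,1,1,2,1,2,1,0,2,0,1,2,2,1,1,3,0,0,1,1,2,2,1,2,2,3,1,1,2,1,2,2,2,2,0,4,1,3,0]
Step 12: insert cby at [7, 27, 31, 33, 38] -> counters=[0,0,0,1,1,2,1,3,1,0,2,0,1,2,2,1,1,3,0,0,1,1,2,2,1,2,2,4,1,1,2,2,2,3,2,2,0,4,2,3,0]
Step 13: insert ym at [4, 28, 32, 33, 37] -> counters=[0,0,0,1,2,2,1,3,1,0,2,0,1,2,2,1,1,3,0,0,1,1,2,2,1,2,2,4,2,1,2,2,3,4,2,2,0,5,2,3,0]
Step 14: delete og at [14, 20, 23, 34, 35] -> counters=[0,0,0,1,2,2,1,3,1,0,2,0,1,2,1,1,1,3,0,0,0,1,2,1,1,2,2,4,2,1,2,2,3,4,1,1,0,5,2,3,0]
Step 15: insert wj at [7, 8, 13, 21, 27] -> counters=[0,0,0,1,2,2,1,4,2,0,2,0,1,3,1,1,1,3,0,0,0,2,2,1,1,2,2,5,2,1,2,2,3,4,1,1,0,5,2,3,0]
Step 16: insert ym at [4, 28, 32, 33, 37] -> counters=[0,0,0,1,3,2,1,4,2,0,2,0,1,3,1,1,1,3,0,0,0,2,2,1,1,2,2,5,3,1,2,2,4,5,1,1,0,6,2,3,0]
Query ah: check counters[8]=2 counters[12]=1 counters[17]=3 counters[18]=0 counters[25]=2 -> no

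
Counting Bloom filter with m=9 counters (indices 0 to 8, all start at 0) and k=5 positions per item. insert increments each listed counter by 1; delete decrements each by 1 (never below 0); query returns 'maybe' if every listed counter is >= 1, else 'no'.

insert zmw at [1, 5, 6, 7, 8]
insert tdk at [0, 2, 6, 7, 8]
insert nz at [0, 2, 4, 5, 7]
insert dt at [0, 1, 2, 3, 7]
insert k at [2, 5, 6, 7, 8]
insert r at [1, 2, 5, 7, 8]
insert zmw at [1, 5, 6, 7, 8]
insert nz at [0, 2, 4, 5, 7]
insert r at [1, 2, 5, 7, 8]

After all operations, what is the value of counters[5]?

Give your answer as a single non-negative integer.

Step 1: insert zmw at [1, 5, 6, 7, 8] -> counters=[0,1,0,0,0,1,1,1,1]
Step 2: insert tdk at [0, 2, 6, 7, 8] -> counters=[1,1,1,0,0,1,2,2,2]
Step 3: insert nz at [0, 2, 4, 5, 7] -> counters=[2,1,2,0,1,2,2,3,2]
Step 4: insert dt at [0, 1, 2, 3, 7] -> counters=[3,2,3,1,1,2,2,4,2]
Step 5: insert k at [2, 5, 6, 7, 8] -> counters=[3,2,4,1,1,3,3,5,3]
Step 6: insert r at [1, 2, 5, 7, 8] -> counters=[3,3,5,1,1,4,3,6,4]
Step 7: insert zmw at [1, 5, 6, 7, 8] -> counters=[3,4,5,1,1,5,4,7,5]
Step 8: insert nz at [0, 2, 4, 5, 7] -> counters=[4,4,6,1,2,6,4,8,5]
Step 9: insert r at [1, 2, 5, 7, 8] -> counters=[4,5,7,1,2,7,4,9,6]
Final counters=[4,5,7,1,2,7,4,9,6] -> counters[5]=7

Answer: 7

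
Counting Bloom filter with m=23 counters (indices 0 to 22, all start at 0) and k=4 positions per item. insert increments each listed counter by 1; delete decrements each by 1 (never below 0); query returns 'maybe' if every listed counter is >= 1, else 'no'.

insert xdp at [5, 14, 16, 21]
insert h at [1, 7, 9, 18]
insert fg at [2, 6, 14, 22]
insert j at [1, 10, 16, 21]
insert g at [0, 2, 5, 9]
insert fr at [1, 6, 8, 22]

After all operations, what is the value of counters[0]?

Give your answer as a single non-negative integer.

Answer: 1

Derivation:
Step 1: insert xdp at [5, 14, 16, 21] -> counters=[0,0,0,0,0,1,0,0,0,0,0,0,0,0,1,0,1,0,0,0,0,1,0]
Step 2: insert h at [1, 7, 9, 18] -> counters=[0,1,0,0,0,1,0,1,0,1,0,0,0,0,1,0,1,0,1,0,0,1,0]
Step 3: insert fg at [2, 6, 14, 22] -> counters=[0,1,1,0,0,1,1,1,0,1,0,0,0,0,2,0,1,0,1,0,0,1,1]
Step 4: insert j at [1, 10, 16, 21] -> counters=[0,2,1,0,0,1,1,1,0,1,1,0,0,0,2,0,2,0,1,0,0,2,1]
Step 5: insert g at [0, 2, 5, 9] -> counters=[1,2,2,0,0,2,1,1,0,2,1,0,0,0,2,0,2,0,1,0,0,2,1]
Step 6: insert fr at [1, 6, 8, 22] -> counters=[1,3,2,0,0,2,2,1,1,2,1,0,0,0,2,0,2,0,1,0,0,2,2]
Final counters=[1,3,2,0,0,2,2,1,1,2,1,0,0,0,2,0,2,0,1,0,0,2,2] -> counters[0]=1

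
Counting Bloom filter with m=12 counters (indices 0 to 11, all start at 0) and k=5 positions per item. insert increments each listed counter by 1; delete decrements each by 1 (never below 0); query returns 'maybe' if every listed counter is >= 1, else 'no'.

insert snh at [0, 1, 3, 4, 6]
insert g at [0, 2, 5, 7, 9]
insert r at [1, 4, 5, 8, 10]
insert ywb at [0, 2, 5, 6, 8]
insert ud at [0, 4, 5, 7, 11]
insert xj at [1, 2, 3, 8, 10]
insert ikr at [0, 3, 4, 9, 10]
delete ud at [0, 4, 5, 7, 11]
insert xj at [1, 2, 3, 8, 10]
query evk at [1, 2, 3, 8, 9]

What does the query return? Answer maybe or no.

Step 1: insert snh at [0, 1, 3, 4, 6] -> counters=[1,1,0,1,1,0,1,0,0,0,0,0]
Step 2: insert g at [0, 2, 5, 7, 9] -> counters=[2,1,1,1,1,1,1,1,0,1,0,0]
Step 3: insert r at [1, 4, 5, 8, 10] -> counters=[2,2,1,1,2,2,1,1,1,1,1,0]
Step 4: insert ywb at [0, 2, 5, 6, 8] -> counters=[3,2,2,1,2,3,2,1,2,1,1,0]
Step 5: insert ud at [0, 4, 5, 7, 11] -> counters=[4,2,2,1,3,4,2,2,2,1,1,1]
Step 6: insert xj at [1, 2, 3, 8, 10] -> counters=[4,3,3,2,3,4,2,2,3,1,2,1]
Step 7: insert ikr at [0, 3, 4, 9, 10] -> counters=[5,3,3,3,4,4,2,2,3,2,3,1]
Step 8: delete ud at [0, 4, 5, 7, 11] -> counters=[4,3,3,3,3,3,2,1,3,2,3,0]
Step 9: insert xj at [1, 2, 3, 8, 10] -> counters=[4,4,4,4,3,3,2,1,4,2,4,0]
Query evk: check counters[1]=4 counters[2]=4 counters[3]=4 counters[8]=4 counters[9]=2 -> maybe

Answer: maybe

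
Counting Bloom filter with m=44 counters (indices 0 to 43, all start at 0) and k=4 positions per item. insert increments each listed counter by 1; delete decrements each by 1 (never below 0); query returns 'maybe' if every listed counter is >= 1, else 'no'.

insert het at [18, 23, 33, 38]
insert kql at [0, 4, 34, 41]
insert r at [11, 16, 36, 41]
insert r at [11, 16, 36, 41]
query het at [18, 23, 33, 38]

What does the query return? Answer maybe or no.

Answer: maybe

Derivation:
Step 1: insert het at [18, 23, 33, 38] -> counters=[0,0,0,0,0,0,0,0,0,0,0,0,0,0,0,0,0,0,1,0,0,0,0,1,0,0,0,0,0,0,0,0,0,1,0,0,0,0,1,0,0,0,0,0]
Step 2: insert kql at [0, 4, 34, 41] -> counters=[1,0,0,0,1,0,0,0,0,0,0,0,0,0,0,0,0,0,1,0,0,0,0,1,0,0,0,0,0,0,0,0,0,1,1,0,0,0,1,0,0,1,0,0]
Step 3: insert r at [11, 16, 36, 41] -> counters=[1,0,0,0,1,0,0,0,0,0,0,1,0,0,0,0,1,0,1,0,0,0,0,1,0,0,0,0,0,0,0,0,0,1,1,0,1,0,1,0,0,2,0,0]
Step 4: insert r at [11, 16, 36, 41] -> counters=[1,0,0,0,1,0,0,0,0,0,0,2,0,0,0,0,2,0,1,0,0,0,0,1,0,0,0,0,0,0,0,0,0,1,1,0,2,0,1,0,0,3,0,0]
Query het: check counters[18]=1 counters[23]=1 counters[33]=1 counters[38]=1 -> maybe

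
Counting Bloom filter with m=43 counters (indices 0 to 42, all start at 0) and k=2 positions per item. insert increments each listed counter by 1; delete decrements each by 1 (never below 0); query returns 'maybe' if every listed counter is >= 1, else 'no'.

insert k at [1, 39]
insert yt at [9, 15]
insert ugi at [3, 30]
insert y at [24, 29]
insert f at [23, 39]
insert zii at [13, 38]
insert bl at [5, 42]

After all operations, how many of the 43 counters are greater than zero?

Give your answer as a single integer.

Answer: 13

Derivation:
Step 1: insert k at [1, 39] -> counters=[0,1,0,0,0,0,0,0,0,0,0,0,0,0,0,0,0,0,0,0,0,0,0,0,0,0,0,0,0,0,0,0,0,0,0,0,0,0,0,1,0,0,0]
Step 2: insert yt at [9, 15] -> counters=[0,1,0,0,0,0,0,0,0,1,0,0,0,0,0,1,0,0,0,0,0,0,0,0,0,0,0,0,0,0,0,0,0,0,0,0,0,0,0,1,0,0,0]
Step 3: insert ugi at [3, 30] -> counters=[0,1,0,1,0,0,0,0,0,1,0,0,0,0,0,1,0,0,0,0,0,0,0,0,0,0,0,0,0,0,1,0,0,0,0,0,0,0,0,1,0,0,0]
Step 4: insert y at [24, 29] -> counters=[0,1,0,1,0,0,0,0,0,1,0,0,0,0,0,1,0,0,0,0,0,0,0,0,1,0,0,0,0,1,1,0,0,0,0,0,0,0,0,1,0,0,0]
Step 5: insert f at [23, 39] -> counters=[0,1,0,1,0,0,0,0,0,1,0,0,0,0,0,1,0,0,0,0,0,0,0,1,1,0,0,0,0,1,1,0,0,0,0,0,0,0,0,2,0,0,0]
Step 6: insert zii at [13, 38] -> counters=[0,1,0,1,0,0,0,0,0,1,0,0,0,1,0,1,0,0,0,0,0,0,0,1,1,0,0,0,0,1,1,0,0,0,0,0,0,0,1,2,0,0,0]
Step 7: insert bl at [5, 42] -> counters=[0,1,0,1,0,1,0,0,0,1,0,0,0,1,0,1,0,0,0,0,0,0,0,1,1,0,0,0,0,1,1,0,0,0,0,0,0,0,1,2,0,0,1]
Final counters=[0,1,0,1,0,1,0,0,0,1,0,0,0,1,0,1,0,0,0,0,0,0,0,1,1,0,0,0,0,1,1,0,0,0,0,0,0,0,1,2,0,0,1] -> 13 nonzero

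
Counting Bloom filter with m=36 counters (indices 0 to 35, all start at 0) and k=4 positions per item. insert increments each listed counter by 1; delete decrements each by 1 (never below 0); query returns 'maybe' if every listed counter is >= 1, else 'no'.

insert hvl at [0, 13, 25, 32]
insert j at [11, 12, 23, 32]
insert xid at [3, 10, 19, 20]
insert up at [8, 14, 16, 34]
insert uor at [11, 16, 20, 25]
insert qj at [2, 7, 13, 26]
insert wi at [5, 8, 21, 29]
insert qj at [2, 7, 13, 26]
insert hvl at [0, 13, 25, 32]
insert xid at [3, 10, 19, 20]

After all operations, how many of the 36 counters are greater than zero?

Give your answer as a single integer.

Answer: 21

Derivation:
Step 1: insert hvl at [0, 13, 25, 32] -> counters=[1,0,0,0,0,0,0,0,0,0,0,0,0,1,0,0,0,0,0,0,0,0,0,0,0,1,0,0,0,0,0,0,1,0,0,0]
Step 2: insert j at [11, 12, 23, 32] -> counters=[1,0,0,0,0,0,0,0,0,0,0,1,1,1,0,0,0,0,0,0,0,0,0,1,0,1,0,0,0,0,0,0,2,0,0,0]
Step 3: insert xid at [3, 10, 19, 20] -> counters=[1,0,0,1,0,0,0,0,0,0,1,1,1,1,0,0,0,0,0,1,1,0,0,1,0,1,0,0,0,0,0,0,2,0,0,0]
Step 4: insert up at [8, 14, 16, 34] -> counters=[1,0,0,1,0,0,0,0,1,0,1,1,1,1,1,0,1,0,0,1,1,0,0,1,0,1,0,0,0,0,0,0,2,0,1,0]
Step 5: insert uor at [11, 16, 20, 25] -> counters=[1,0,0,1,0,0,0,0,1,0,1,2,1,1,1,0,2,0,0,1,2,0,0,1,0,2,0,0,0,0,0,0,2,0,1,0]
Step 6: insert qj at [2, 7, 13, 26] -> counters=[1,0,1,1,0,0,0,1,1,0,1,2,1,2,1,0,2,0,0,1,2,0,0,1,0,2,1,0,0,0,0,0,2,0,1,0]
Step 7: insert wi at [5, 8, 21, 29] -> counters=[1,0,1,1,0,1,0,1,2,0,1,2,1,2,1,0,2,0,0,1,2,1,0,1,0,2,1,0,0,1,0,0,2,0,1,0]
Step 8: insert qj at [2, 7, 13, 26] -> counters=[1,0,2,1,0,1,0,2,2,0,1,2,1,3,1,0,2,0,0,1,2,1,0,1,0,2,2,0,0,1,0,0,2,0,1,0]
Step 9: insert hvl at [0, 13, 25, 32] -> counters=[2,0,2,1,0,1,0,2,2,0,1,2,1,4,1,0,2,0,0,1,2,1,0,1,0,3,2,0,0,1,0,0,3,0,1,0]
Step 10: insert xid at [3, 10, 19, 20] -> counters=[2,0,2,2,0,1,0,2,2,0,2,2,1,4,1,0,2,0,0,2,3,1,0,1,0,3,2,0,0,1,0,0,3,0,1,0]
Final counters=[2,0,2,2,0,1,0,2,2,0,2,2,1,4,1,0,2,0,0,2,3,1,0,1,0,3,2,0,0,1,0,0,3,0,1,0] -> 21 nonzero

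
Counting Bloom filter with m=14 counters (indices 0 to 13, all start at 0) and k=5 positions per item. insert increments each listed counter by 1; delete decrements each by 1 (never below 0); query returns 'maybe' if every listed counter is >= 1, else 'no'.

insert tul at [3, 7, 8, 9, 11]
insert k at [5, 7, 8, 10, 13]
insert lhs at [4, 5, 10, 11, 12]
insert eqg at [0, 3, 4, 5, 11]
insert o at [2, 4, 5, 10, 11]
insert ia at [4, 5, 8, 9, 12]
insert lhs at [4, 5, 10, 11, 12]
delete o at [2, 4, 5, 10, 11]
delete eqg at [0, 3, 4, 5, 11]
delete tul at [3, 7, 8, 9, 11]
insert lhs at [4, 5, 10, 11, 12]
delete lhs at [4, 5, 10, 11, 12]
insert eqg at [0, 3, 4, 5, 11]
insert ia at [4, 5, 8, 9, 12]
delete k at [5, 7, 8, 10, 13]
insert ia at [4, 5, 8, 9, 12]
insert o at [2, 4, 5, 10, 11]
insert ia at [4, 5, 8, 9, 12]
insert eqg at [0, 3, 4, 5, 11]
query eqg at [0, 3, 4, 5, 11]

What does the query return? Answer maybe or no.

Answer: maybe

Derivation:
Step 1: insert tul at [3, 7, 8, 9, 11] -> counters=[0,0,0,1,0,0,0,1,1,1,0,1,0,0]
Step 2: insert k at [5, 7, 8, 10, 13] -> counters=[0,0,0,1,0,1,0,2,2,1,1,1,0,1]
Step 3: insert lhs at [4, 5, 10, 11, 12] -> counters=[0,0,0,1,1,2,0,2,2,1,2,2,1,1]
Step 4: insert eqg at [0, 3, 4, 5, 11] -> counters=[1,0,0,2,2,3,0,2,2,1,2,3,1,1]
Step 5: insert o at [2, 4, 5, 10, 11] -> counters=[1,0,1,2,3,4,0,2,2,1,3,4,1,1]
Step 6: insert ia at [4, 5, 8, 9, 12] -> counters=[1,0,1,2,4,5,0,2,3,2,3,4,2,1]
Step 7: insert lhs at [4, 5, 10, 11, 12] -> counters=[1,0,1,2,5,6,0,2,3,2,4,5,3,1]
Step 8: delete o at [2, 4, 5, 10, 11] -> counters=[1,0,0,2,4,5,0,2,3,2,3,4,3,1]
Step 9: delete eqg at [0, 3, 4, 5, 11] -> counters=[0,0,0,1,3,4,0,2,3,2,3,3,3,1]
Step 10: delete tul at [3, 7, 8, 9, 11] -> counters=[0,0,0,0,3,4,0,1,2,1,3,2,3,1]
Step 11: insert lhs at [4, 5, 10, 11, 12] -> counters=[0,0,0,0,4,5,0,1,2,1,4,3,4,1]
Step 12: delete lhs at [4, 5, 10, 11, 12] -> counters=[0,0,0,0,3,4,0,1,2,1,3,2,3,1]
Step 13: insert eqg at [0, 3, 4, 5, 11] -> counters=[1,0,0,1,4,5,0,1,2,1,3,3,3,1]
Step 14: insert ia at [4, 5, 8, 9, 12] -> counters=[1,0,0,1,5,6,0,1,3,2,3,3,4,1]
Step 15: delete k at [5, 7, 8, 10, 13] -> counters=[1,0,0,1,5,5,0,0,2,2,2,3,4,0]
Step 16: insert ia at [4, 5, 8, 9, 12] -> counters=[1,0,0,1,6,6,0,0,3,3,2,3,5,0]
Step 17: insert o at [2, 4, 5, 10, 11] -> counters=[1,0,1,1,7,7,0,0,3,3,3,4,5,0]
Step 18: insert ia at [4, 5, 8, 9, 12] -> counters=[1,0,1,1,8,8,0,0,4,4,3,4,6,0]
Step 19: insert eqg at [0, 3, 4, 5, 11] -> counters=[2,0,1,2,9,9,0,0,4,4,3,5,6,0]
Query eqg: check counters[0]=2 counters[3]=2 counters[4]=9 counters[5]=9 counters[11]=5 -> maybe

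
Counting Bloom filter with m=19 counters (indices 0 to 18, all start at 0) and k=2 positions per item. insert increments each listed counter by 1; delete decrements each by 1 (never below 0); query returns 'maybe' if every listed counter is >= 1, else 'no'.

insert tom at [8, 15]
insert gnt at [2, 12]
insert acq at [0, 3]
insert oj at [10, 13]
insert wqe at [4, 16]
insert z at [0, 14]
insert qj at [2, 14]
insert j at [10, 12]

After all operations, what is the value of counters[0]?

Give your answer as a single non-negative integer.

Step 1: insert tom at [8, 15] -> counters=[0,0,0,0,0,0,0,0,1,0,0,0,0,0,0,1,0,0,0]
Step 2: insert gnt at [2, 12] -> counters=[0,0,1,0,0,0,0,0,1,0,0,0,1,0,0,1,0,0,0]
Step 3: insert acq at [0, 3] -> counters=[1,0,1,1,0,0,0,0,1,0,0,0,1,0,0,1,0,0,0]
Step 4: insert oj at [10, 13] -> counters=[1,0,1,1,0,0,0,0,1,0,1,0,1,1,0,1,0,0,0]
Step 5: insert wqe at [4, 16] -> counters=[1,0,1,1,1,0,0,0,1,0,1,0,1,1,0,1,1,0,0]
Step 6: insert z at [0, 14] -> counters=[2,0,1,1,1,0,0,0,1,0,1,0,1,1,1,1,1,0,0]
Step 7: insert qj at [2, 14] -> counters=[2,0,2,1,1,0,0,0,1,0,1,0,1,1,2,1,1,0,0]
Step 8: insert j at [10, 12] -> counters=[2,0,2,1,1,0,0,0,1,0,2,0,2,1,2,1,1,0,0]
Final counters=[2,0,2,1,1,0,0,0,1,0,2,0,2,1,2,1,1,0,0] -> counters[0]=2

Answer: 2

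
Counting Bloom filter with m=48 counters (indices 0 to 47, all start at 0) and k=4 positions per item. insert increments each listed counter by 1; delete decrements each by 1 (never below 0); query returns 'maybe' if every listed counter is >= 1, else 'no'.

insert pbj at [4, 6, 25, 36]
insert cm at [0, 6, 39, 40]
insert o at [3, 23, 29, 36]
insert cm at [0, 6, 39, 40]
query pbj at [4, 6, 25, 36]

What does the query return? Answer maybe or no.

Step 1: insert pbj at [4, 6, 25, 36] -> counters=[0,0,0,0,1,0,1,0,0,0,0,0,0,0,0,0,0,0,0,0,0,0,0,0,0,1,0,0,0,0,0,0,0,0,0,0,1,0,0,0,0,0,0,0,0,0,0,0]
Step 2: insert cm at [0, 6, 39, 40] -> counters=[1,0,0,0,1,0,2,0,0,0,0,0,0,0,0,0,0,0,0,0,0,0,0,0,0,1,0,0,0,0,0,0,0,0,0,0,1,0,0,1,1,0,0,0,0,0,0,0]
Step 3: insert o at [3, 23, 29, 36] -> counters=[1,0,0,1,1,0,2,0,0,0,0,0,0,0,0,0,0,0,0,0,0,0,0,1,0,1,0,0,0,1,0,0,0,0,0,0,2,0,0,1,1,0,0,0,0,0,0,0]
Step 4: insert cm at [0, 6, 39, 40] -> counters=[2,0,0,1,1,0,3,0,0,0,0,0,0,0,0,0,0,0,0,0,0,0,0,1,0,1,0,0,0,1,0,0,0,0,0,0,2,0,0,2,2,0,0,0,0,0,0,0]
Query pbj: check counters[4]=1 counters[6]=3 counters[25]=1 counters[36]=2 -> maybe

Answer: maybe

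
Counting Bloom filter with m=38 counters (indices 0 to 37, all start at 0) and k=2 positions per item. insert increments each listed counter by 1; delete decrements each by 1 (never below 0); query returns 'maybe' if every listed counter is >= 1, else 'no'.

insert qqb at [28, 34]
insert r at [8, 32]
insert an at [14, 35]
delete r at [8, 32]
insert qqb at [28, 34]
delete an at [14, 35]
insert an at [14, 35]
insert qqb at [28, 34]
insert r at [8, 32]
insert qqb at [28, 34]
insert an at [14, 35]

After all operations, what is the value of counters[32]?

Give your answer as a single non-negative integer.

Step 1: insert qqb at [28, 34] -> counters=[0,0,0,0,0,0,0,0,0,0,0,0,0,0,0,0,0,0,0,0,0,0,0,0,0,0,0,0,1,0,0,0,0,0,1,0,0,0]
Step 2: insert r at [8, 32] -> counters=[0,0,0,0,0,0,0,0,1,0,0,0,0,0,0,0,0,0,0,0,0,0,0,0,0,0,0,0,1,0,0,0,1,0,1,0,0,0]
Step 3: insert an at [14, 35] -> counters=[0,0,0,0,0,0,0,0,1,0,0,0,0,0,1,0,0,0,0,0,0,0,0,0,0,0,0,0,1,0,0,0,1,0,1,1,0,0]
Step 4: delete r at [8, 32] -> counters=[0,0,0,0,0,0,0,0,0,0,0,0,0,0,1,0,0,0,0,0,0,0,0,0,0,0,0,0,1,0,0,0,0,0,1,1,0,0]
Step 5: insert qqb at [28, 34] -> counters=[0,0,0,0,0,0,0,0,0,0,0,0,0,0,1,0,0,0,0,0,0,0,0,0,0,0,0,0,2,0,0,0,0,0,2,1,0,0]
Step 6: delete an at [14, 35] -> counters=[0,0,0,0,0,0,0,0,0,0,0,0,0,0,0,0,0,0,0,0,0,0,0,0,0,0,0,0,2,0,0,0,0,0,2,0,0,0]
Step 7: insert an at [14, 35] -> counters=[0,0,0,0,0,0,0,0,0,0,0,0,0,0,1,0,0,0,0,0,0,0,0,0,0,0,0,0,2,0,0,0,0,0,2,1,0,0]
Step 8: insert qqb at [28, 34] -> counters=[0,0,0,0,0,0,0,0,0,0,0,0,0,0,1,0,0,0,0,0,0,0,0,0,0,0,0,0,3,0,0,0,0,0,3,1,0,0]
Step 9: insert r at [8, 32] -> counters=[0,0,0,0,0,0,0,0,1,0,0,0,0,0,1,0,0,0,0,0,0,0,0,0,0,0,0,0,3,0,0,0,1,0,3,1,0,0]
Step 10: insert qqb at [28, 34] -> counters=[0,0,0,0,0,0,0,0,1,0,0,0,0,0,1,0,0,0,0,0,0,0,0,0,0,0,0,0,4,0,0,0,1,0,4,1,0,0]
Step 11: insert an at [14, 35] -> counters=[0,0,0,0,0,0,0,0,1,0,0,0,0,0,2,0,0,0,0,0,0,0,0,0,0,0,0,0,4,0,0,0,1,0,4,2,0,0]
Final counters=[0,0,0,0,0,0,0,0,1,0,0,0,0,0,2,0,0,0,0,0,0,0,0,0,0,0,0,0,4,0,0,0,1,0,4,2,0,0] -> counters[32]=1

Answer: 1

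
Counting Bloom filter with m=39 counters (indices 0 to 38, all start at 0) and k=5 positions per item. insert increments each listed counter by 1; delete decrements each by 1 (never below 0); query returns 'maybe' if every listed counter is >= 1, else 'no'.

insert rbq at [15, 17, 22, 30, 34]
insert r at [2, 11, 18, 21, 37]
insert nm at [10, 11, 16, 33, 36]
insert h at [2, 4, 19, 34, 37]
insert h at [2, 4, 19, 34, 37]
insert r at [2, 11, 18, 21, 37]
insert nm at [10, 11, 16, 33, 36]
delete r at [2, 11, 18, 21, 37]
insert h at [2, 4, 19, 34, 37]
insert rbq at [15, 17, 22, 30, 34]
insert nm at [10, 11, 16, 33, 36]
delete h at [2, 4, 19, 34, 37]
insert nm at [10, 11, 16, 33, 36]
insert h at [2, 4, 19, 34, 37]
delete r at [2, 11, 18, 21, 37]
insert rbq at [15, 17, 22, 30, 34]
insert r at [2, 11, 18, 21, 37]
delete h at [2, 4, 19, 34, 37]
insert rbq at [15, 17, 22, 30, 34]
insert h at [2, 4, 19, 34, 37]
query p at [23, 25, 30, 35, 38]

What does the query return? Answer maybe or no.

Answer: no

Derivation:
Step 1: insert rbq at [15, 17, 22, 30, 34] -> counters=[0,0,0,0,0,0,0,0,0,0,0,0,0,0,0,1,0,1,0,0,0,0,1,0,0,0,0,0,0,0,1,0,0,0,1,0,0,0,0]
Step 2: insert r at [2, 11, 18, 21, 37] -> counters=[0,0,1,0,0,0,0,0,0,0,0,1,0,0,0,1,0,1,1,0,0,1,1,0,0,0,0,0,0,0,1,0,0,0,1,0,0,1,0]
Step 3: insert nm at [10, 11, 16, 33, 36] -> counters=[0,0,1,0,0,0,0,0,0,0,1,2,0,0,0,1,1,1,1,0,0,1,1,0,0,0,0,0,0,0,1,0,0,1,1,0,1,1,0]
Step 4: insert h at [2, 4, 19, 34, 37] -> counters=[0,0,2,0,1,0,0,0,0,0,1,2,0,0,0,1,1,1,1,1,0,1,1,0,0,0,0,0,0,0,1,0,0,1,2,0,1,2,0]
Step 5: insert h at [2, 4, 19, 34, 37] -> counters=[0,0,3,0,2,0,0,0,0,0,1,2,0,0,0,1,1,1,1,2,0,1,1,0,0,0,0,0,0,0,1,0,0,1,3,0,1,3,0]
Step 6: insert r at [2, 11, 18, 21, 37] -> counters=[0,0,4,0,2,0,0,0,0,0,1,3,0,0,0,1,1,1,2,2,0,2,1,0,0,0,0,0,0,0,1,0,0,1,3,0,1,4,0]
Step 7: insert nm at [10, 11, 16, 33, 36] -> counters=[0,0,4,0,2,0,0,0,0,0,2,4,0,0,0,1,2,1,2,2,0,2,1,0,0,0,0,0,0,0,1,0,0,2,3,0,2,4,0]
Step 8: delete r at [2, 11, 18, 21, 37] -> counters=[0,0,3,0,2,0,0,0,0,0,2,3,0,0,0,1,2,1,1,2,0,1,1,0,0,0,0,0,0,0,1,0,0,2,3,0,2,3,0]
Step 9: insert h at [2, 4, 19, 34, 37] -> counters=[0,0,4,0,3,0,0,0,0,0,2,3,0,0,0,1,2,1,1,3,0,1,1,0,0,0,0,0,0,0,1,0,0,2,4,0,2,4,0]
Step 10: insert rbq at [15, 17, 22, 30, 34] -> counters=[0,0,4,0,3,0,0,0,0,0,2,3,0,0,0,2,2,2,1,3,0,1,2,0,0,0,0,0,0,0,2,0,0,2,5,0,2,4,0]
Step 11: insert nm at [10, 11, 16, 33, 36] -> counters=[0,0,4,0,3,0,0,0,0,0,3,4,0,0,0,2,3,2,1,3,0,1,2,0,0,0,0,0,0,0,2,0,0,3,5,0,3,4,0]
Step 12: delete h at [2, 4, 19, 34, 37] -> counters=[0,0,3,0,2,0,0,0,0,0,3,4,0,0,0,2,3,2,1,2,0,1,2,0,0,0,0,0,0,0,2,0,0,3,4,0,3,3,0]
Step 13: insert nm at [10, 11, 16, 33, 36] -> counters=[0,0,3,0,2,0,0,0,0,0,4,5,0,0,0,2,4,2,1,2,0,1,2,0,0,0,0,0,0,0,2,0,0,4,4,0,4,3,0]
Step 14: insert h at [2, 4, 19, 34, 37] -> counters=[0,0,4,0,3,0,0,0,0,0,4,5,0,0,0,2,4,2,1,3,0,1,2,0,0,0,0,0,0,0,2,0,0,4,5,0,4,4,0]
Step 15: delete r at [2, 11, 18, 21, 37] -> counters=[0,0,3,0,3,0,0,0,0,0,4,4,0,0,0,2,4,2,0,3,0,0,2,0,0,0,0,0,0,0,2,0,0,4,5,0,4,3,0]
Step 16: insert rbq at [15, 17, 22, 30, 34] -> counters=[0,0,3,0,3,0,0,0,0,0,4,4,0,0,0,3,4,3,0,3,0,0,3,0,0,0,0,0,0,0,3,0,0,4,6,0,4,3,0]
Step 17: insert r at [2, 11, 18, 21, 37] -> counters=[0,0,4,0,3,0,0,0,0,0,4,5,0,0,0,3,4,3,1,3,0,1,3,0,0,0,0,0,0,0,3,0,0,4,6,0,4,4,0]
Step 18: delete h at [2, 4, 19, 34, 37] -> counters=[0,0,3,0,2,0,0,0,0,0,4,5,0,0,0,3,4,3,1,2,0,1,3,0,0,0,0,0,0,0,3,0,0,4,5,0,4,3,0]
Step 19: insert rbq at [15, 17, 22, 30, 34] -> counters=[0,0,3,0,2,0,0,0,0,0,4,5,0,0,0,4,4,4,1,2,0,1,4,0,0,0,0,0,0,0,4,0,0,4,6,0,4,3,0]
Step 20: insert h at [2, 4, 19, 34, 37] -> counters=[0,0,4,0,3,0,0,0,0,0,4,5,0,0,0,4,4,4,1,3,0,1,4,0,0,0,0,0,0,0,4,0,0,4,7,0,4,4,0]
Query p: check counters[23]=0 counters[25]=0 counters[30]=4 counters[35]=0 counters[38]=0 -> no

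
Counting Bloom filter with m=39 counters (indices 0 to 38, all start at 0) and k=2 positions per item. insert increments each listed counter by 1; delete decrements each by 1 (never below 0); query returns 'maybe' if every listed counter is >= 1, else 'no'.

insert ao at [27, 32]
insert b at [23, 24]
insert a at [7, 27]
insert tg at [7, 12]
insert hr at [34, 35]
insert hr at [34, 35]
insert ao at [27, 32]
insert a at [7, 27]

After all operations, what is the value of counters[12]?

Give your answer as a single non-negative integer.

Answer: 1

Derivation:
Step 1: insert ao at [27, 32] -> counters=[0,0,0,0,0,0,0,0,0,0,0,0,0,0,0,0,0,0,0,0,0,0,0,0,0,0,0,1,0,0,0,0,1,0,0,0,0,0,0]
Step 2: insert b at [23, 24] -> counters=[0,0,0,0,0,0,0,0,0,0,0,0,0,0,0,0,0,0,0,0,0,0,0,1,1,0,0,1,0,0,0,0,1,0,0,0,0,0,0]
Step 3: insert a at [7, 27] -> counters=[0,0,0,0,0,0,0,1,0,0,0,0,0,0,0,0,0,0,0,0,0,0,0,1,1,0,0,2,0,0,0,0,1,0,0,0,0,0,0]
Step 4: insert tg at [7, 12] -> counters=[0,0,0,0,0,0,0,2,0,0,0,0,1,0,0,0,0,0,0,0,0,0,0,1,1,0,0,2,0,0,0,0,1,0,0,0,0,0,0]
Step 5: insert hr at [34, 35] -> counters=[0,0,0,0,0,0,0,2,0,0,0,0,1,0,0,0,0,0,0,0,0,0,0,1,1,0,0,2,0,0,0,0,1,0,1,1,0,0,0]
Step 6: insert hr at [34, 35] -> counters=[0,0,0,0,0,0,0,2,0,0,0,0,1,0,0,0,0,0,0,0,0,0,0,1,1,0,0,2,0,0,0,0,1,0,2,2,0,0,0]
Step 7: insert ao at [27, 32] -> counters=[0,0,0,0,0,0,0,2,0,0,0,0,1,0,0,0,0,0,0,0,0,0,0,1,1,0,0,3,0,0,0,0,2,0,2,2,0,0,0]
Step 8: insert a at [7, 27] -> counters=[0,0,0,0,0,0,0,3,0,0,0,0,1,0,0,0,0,0,0,0,0,0,0,1,1,0,0,4,0,0,0,0,2,0,2,2,0,0,0]
Final counters=[0,0,0,0,0,0,0,3,0,0,0,0,1,0,0,0,0,0,0,0,0,0,0,1,1,0,0,4,0,0,0,0,2,0,2,2,0,0,0] -> counters[12]=1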